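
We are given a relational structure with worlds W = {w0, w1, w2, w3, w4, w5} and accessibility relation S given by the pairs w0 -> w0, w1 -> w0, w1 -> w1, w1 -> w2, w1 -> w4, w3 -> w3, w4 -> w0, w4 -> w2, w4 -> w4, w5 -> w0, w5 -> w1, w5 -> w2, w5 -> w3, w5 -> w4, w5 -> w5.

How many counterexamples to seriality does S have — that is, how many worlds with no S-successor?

1

Enumerating: w2.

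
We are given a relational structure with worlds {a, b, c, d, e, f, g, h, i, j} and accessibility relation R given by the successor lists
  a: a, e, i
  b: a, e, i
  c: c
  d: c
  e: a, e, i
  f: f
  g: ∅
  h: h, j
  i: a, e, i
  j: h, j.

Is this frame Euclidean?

Euclidean: yes — any two successors of a common world are R-related.

Yes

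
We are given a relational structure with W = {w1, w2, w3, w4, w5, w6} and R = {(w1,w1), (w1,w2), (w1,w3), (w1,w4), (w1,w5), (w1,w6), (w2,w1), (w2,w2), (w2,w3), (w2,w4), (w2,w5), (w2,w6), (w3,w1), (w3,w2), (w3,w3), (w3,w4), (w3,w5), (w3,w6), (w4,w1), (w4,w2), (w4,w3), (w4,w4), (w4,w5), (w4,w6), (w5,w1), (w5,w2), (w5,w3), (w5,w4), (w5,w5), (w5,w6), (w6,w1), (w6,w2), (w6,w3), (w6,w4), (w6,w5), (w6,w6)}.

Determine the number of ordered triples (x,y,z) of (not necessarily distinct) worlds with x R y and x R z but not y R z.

0

R is Euclidean; there are no such tuples.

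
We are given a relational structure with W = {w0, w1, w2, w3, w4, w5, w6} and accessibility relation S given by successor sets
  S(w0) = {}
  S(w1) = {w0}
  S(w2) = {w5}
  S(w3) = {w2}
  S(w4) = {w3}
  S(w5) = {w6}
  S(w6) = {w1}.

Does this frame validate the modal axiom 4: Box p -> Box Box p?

The schema 4 characterises exactly the transitive frames.
Transitive: no — w2 S w5 and w5 S w6, but not w2 S w6.

No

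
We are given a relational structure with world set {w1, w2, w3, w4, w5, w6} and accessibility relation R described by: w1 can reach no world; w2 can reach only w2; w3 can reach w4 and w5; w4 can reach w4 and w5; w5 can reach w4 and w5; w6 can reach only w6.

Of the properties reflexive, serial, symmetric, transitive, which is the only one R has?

transitive

Reflexive: no — w1 is not related to itself.
Serial: no — w1 has no R-successor.
Symmetric: no — w3 R w4 but not w4 R w3.
Transitive: yes — every two-step R-path is closed by a direct edge.
Only transitive holds.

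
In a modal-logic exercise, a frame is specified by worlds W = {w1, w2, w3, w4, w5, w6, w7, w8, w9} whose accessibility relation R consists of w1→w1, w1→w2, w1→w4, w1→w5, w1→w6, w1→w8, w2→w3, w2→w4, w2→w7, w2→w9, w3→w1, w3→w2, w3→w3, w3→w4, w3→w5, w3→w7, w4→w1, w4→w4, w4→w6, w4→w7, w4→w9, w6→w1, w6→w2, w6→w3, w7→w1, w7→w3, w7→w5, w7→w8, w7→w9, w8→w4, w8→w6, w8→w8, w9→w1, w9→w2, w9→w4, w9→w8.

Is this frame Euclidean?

Euclidean: no — w1 R w2 and w1 R w5, but not w2 R w5.

No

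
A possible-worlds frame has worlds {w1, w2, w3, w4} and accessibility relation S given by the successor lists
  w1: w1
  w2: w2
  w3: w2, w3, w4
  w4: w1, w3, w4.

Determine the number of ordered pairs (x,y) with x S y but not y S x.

2

Enumerating: (w3,w2), (w4,w1).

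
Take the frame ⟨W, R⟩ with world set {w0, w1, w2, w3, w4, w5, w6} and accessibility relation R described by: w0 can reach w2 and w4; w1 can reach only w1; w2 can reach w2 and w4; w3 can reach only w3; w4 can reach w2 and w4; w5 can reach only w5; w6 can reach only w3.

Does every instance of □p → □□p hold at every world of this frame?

By correspondence theory, 4 is valid on a frame iff R is transitive.
Transitive: yes — every two-step R-path is closed by a direct edge.

Yes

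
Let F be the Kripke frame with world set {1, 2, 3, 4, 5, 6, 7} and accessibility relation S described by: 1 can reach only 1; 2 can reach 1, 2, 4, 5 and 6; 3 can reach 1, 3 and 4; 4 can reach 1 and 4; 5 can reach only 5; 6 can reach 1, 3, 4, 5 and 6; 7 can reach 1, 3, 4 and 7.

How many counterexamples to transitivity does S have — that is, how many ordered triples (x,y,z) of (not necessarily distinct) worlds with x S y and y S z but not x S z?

Enumerating: (2,6,3).

1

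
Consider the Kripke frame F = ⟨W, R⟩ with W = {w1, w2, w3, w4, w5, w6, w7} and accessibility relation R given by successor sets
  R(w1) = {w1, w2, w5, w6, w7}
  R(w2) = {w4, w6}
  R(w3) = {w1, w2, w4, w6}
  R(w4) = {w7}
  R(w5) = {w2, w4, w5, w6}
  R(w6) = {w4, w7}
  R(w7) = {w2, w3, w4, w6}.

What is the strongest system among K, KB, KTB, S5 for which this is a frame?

Symmetric (axiom B): no — w1 R w2 but not w2 R w1.
Reflexive (axiom T): no — w2 is not related to itself.
Euclidean (axiom 5): no — w1 R w2 and w1 R w5, but not w2 R w5.
So F validates K; KB would additionally require R to be symmetric. The strongest is K.

K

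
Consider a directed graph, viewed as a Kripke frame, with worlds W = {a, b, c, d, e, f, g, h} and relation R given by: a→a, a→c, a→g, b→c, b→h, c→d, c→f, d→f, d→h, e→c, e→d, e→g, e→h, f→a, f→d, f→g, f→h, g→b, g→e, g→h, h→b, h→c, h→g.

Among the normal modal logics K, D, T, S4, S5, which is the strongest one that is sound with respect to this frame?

D

Serial (axiom D): yes — every world has a successor (e.g. a R a).
Reflexive (axiom T): no — b is not related to itself.
Transitive (axiom 4): no — a R c and c R d, but not a R d.
Euclidean (axiom 5): no — a R c and a R g, but not c R g.
So F validates K, D; T would additionally require R to be reflexive. The strongest is D.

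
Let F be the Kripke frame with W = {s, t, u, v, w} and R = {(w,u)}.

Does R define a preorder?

Reflexive: no — s is not related to itself.
Transitive: yes — every two-step R-path is closed by a direct edge.
So R is not a preorder.

No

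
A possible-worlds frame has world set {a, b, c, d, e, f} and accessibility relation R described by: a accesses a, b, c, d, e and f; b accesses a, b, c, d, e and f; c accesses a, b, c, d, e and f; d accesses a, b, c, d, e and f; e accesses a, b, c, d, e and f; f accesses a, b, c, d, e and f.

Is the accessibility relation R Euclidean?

Euclidean: yes — any two successors of a common world are R-related.

Yes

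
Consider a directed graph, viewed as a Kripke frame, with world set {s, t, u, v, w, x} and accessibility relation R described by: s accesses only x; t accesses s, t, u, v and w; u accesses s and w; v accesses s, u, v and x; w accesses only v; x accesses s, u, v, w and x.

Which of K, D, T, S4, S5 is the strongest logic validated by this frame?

D

Serial (axiom D): yes — every world has a successor (e.g. s R x).
Reflexive (axiom T): no — s is not related to itself.
Transitive (axiom 4): no — s R x and x R u, but not s R u.
Euclidean (axiom 5): no — t R s and t R u, but not s R u.
So F validates K, D; T would additionally require R to be reflexive. The strongest is D.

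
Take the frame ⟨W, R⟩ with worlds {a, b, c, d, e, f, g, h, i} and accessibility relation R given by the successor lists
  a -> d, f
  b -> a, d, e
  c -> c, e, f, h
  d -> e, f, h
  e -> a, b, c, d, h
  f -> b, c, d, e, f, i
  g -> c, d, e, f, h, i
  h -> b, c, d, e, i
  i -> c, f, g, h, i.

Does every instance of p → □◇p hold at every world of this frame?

The schema B characterises exactly the symmetric frames.
Symmetric: no — a R d but not d R a.

No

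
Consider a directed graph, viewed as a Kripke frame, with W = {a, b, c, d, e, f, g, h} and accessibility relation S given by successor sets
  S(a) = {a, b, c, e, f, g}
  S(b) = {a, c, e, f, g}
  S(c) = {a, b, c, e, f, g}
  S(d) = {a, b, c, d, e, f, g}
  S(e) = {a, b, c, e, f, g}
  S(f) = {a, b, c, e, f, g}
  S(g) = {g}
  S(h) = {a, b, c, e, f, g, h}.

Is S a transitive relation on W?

No

Transitive: no — b S a and a S b, but not b S b.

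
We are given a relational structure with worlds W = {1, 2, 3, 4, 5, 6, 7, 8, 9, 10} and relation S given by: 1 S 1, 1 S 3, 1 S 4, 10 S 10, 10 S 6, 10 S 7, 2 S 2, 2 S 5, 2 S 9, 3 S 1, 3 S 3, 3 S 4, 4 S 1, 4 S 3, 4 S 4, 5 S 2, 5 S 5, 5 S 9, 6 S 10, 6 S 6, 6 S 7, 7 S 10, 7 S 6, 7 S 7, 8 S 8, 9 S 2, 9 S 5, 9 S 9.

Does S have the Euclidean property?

Yes

Euclidean: yes — any two successors of a common world are S-related.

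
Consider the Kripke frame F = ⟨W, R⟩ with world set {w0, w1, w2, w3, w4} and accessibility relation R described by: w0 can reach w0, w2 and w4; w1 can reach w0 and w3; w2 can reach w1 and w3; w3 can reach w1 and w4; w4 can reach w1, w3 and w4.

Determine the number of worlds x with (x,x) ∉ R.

3

Enumerating: w1, w2, w3.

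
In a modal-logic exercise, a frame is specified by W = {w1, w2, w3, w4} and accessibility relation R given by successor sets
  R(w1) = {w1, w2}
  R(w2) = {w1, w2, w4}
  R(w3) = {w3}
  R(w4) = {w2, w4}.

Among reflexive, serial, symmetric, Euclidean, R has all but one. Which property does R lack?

Reflexive: yes — every world is R-related to itself.
Serial: yes — every world has a successor (e.g. w1 R w1).
Symmetric: yes — every pair in R has its reverse in R.
Euclidean: no — w2 R w1 and w2 R w4, but not w1 R w4.
Only Euclidean fails.

Euclidean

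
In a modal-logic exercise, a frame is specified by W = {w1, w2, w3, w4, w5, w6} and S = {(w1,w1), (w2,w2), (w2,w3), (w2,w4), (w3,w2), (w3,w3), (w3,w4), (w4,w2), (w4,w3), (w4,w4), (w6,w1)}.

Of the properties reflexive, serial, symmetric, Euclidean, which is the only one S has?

Euclidean

Reflexive: no — w5 is not related to itself.
Serial: no — w5 has no S-successor.
Symmetric: no — w6 S w1 but not w1 S w6.
Euclidean: yes — any two successors of a common world are S-related.
Only Euclidean holds.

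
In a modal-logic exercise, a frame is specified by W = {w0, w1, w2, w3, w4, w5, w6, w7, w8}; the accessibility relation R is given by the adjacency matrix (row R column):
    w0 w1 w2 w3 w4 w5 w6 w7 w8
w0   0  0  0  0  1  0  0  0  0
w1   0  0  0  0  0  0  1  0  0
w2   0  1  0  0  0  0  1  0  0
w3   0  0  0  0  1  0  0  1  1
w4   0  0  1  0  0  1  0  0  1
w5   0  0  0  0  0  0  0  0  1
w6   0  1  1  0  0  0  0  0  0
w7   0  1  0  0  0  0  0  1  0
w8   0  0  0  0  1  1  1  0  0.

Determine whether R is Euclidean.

Euclidean: no — w3 R w4 and w3 R w7, but not w4 R w7.

No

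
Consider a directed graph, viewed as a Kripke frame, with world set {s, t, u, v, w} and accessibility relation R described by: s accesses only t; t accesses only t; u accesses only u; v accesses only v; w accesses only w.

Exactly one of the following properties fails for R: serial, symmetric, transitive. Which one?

Serial: yes — every world has a successor (e.g. s R t).
Symmetric: no — s R t but not t R s.
Transitive: yes — every two-step R-path is closed by a direct edge.
Only symmetric fails.

symmetric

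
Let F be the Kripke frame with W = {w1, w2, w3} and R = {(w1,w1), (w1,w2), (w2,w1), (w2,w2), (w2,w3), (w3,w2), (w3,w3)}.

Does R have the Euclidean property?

No

Euclidean: no — w2 R w1 and w2 R w3, but not w1 R w3.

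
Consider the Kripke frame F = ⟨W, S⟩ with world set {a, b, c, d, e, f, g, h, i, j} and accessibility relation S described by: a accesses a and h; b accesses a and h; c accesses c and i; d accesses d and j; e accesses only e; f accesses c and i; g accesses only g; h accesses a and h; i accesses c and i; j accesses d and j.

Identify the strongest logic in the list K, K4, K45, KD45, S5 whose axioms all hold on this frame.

Transitive (axiom 4): yes — every two-step S-path is closed by a direct edge.
Euclidean (axiom 5): yes — any two successors of a common world are S-related.
Serial (axiom D): yes — every world has a successor (e.g. a S a).
Reflexive (axiom T): no — b is not related to itself.
So F validates K, K4, K45, KD45; S5 would additionally require S to be reflexive. The strongest is KD45.

KD45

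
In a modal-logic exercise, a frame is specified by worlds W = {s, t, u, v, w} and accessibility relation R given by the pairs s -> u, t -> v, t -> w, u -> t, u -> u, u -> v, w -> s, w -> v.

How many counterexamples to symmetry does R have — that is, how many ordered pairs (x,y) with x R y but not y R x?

7

Enumerating: (s,u), (t,v), (t,w), (u,t), (u,v), (w,s), (w,v).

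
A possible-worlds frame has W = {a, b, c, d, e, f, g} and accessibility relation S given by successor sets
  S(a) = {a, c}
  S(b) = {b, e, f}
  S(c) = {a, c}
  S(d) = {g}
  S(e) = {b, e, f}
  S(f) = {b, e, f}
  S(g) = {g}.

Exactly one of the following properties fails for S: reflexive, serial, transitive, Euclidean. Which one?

reflexive

Reflexive: no — d is not related to itself.
Serial: yes — every world has a successor (e.g. a S a).
Transitive: yes — every two-step S-path is closed by a direct edge.
Euclidean: yes — any two successors of a common world are S-related.
Only reflexive fails.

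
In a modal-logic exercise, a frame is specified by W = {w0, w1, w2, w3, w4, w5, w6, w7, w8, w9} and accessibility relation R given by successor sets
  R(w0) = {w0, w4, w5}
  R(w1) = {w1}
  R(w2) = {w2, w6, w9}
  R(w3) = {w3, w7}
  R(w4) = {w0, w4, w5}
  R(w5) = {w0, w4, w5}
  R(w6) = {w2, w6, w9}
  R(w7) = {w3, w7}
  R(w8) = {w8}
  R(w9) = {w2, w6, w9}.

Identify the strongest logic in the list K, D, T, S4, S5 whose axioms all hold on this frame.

Serial (axiom D): yes — every world has a successor (e.g. w0 R w0).
Reflexive (axiom T): yes — every world is R-related to itself.
Transitive (axiom 4): yes — every two-step R-path is closed by a direct edge.
Euclidean (axiom 5): yes — any two successors of a common world are R-related.
So F validates K, D, T, S4, S5. The strongest is S5.

S5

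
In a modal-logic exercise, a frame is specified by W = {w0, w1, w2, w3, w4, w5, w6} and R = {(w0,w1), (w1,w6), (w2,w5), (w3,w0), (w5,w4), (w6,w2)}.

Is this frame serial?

No

Serial: no — w4 has no R-successor.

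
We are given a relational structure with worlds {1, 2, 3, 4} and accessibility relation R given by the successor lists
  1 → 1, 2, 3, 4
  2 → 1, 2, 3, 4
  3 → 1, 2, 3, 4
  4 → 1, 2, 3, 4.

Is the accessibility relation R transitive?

Yes

Transitive: yes — every two-step R-path is closed by a direct edge.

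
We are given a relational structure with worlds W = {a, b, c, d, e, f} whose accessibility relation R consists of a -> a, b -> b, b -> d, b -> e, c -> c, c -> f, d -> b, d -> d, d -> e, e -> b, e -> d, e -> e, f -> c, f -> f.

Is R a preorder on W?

Yes

Reflexive: yes — every world is R-related to itself.
Transitive: yes — every two-step R-path is closed by a direct edge.
So R is a preorder.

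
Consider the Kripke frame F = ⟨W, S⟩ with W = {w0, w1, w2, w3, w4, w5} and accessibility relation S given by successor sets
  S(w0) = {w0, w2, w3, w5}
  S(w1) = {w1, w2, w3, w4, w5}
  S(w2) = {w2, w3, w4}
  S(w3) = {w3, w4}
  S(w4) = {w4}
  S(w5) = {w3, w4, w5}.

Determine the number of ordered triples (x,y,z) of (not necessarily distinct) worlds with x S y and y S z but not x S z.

3

Enumerating: (w0,w2,w4), (w0,w3,w4), (w0,w5,w4).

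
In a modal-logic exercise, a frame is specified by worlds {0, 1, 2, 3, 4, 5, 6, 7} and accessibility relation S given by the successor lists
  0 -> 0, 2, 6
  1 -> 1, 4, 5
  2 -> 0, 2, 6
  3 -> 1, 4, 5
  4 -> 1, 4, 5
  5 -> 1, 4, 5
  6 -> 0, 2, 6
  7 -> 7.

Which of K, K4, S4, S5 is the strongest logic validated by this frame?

K4

Transitive (axiom 4): yes — every two-step S-path is closed by a direct edge.
Reflexive (axiom T): no — 3 is not related to itself.
Euclidean (axiom 5): yes — any two successors of a common world are S-related.
So F validates K, K4; S4 would additionally require S to be reflexive. The strongest is K4.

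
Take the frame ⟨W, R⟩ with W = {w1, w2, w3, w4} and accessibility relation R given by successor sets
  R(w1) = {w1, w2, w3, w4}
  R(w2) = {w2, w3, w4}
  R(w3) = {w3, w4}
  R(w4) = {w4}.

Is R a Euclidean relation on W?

Euclidean: no — w1 R w3 and w1 R w2, but not w3 R w2.

No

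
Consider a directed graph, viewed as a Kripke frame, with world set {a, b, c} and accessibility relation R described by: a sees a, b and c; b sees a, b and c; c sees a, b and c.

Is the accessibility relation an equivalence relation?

Reflexive: yes — every world is R-related to itself.
Symmetric: yes — every pair in R has its reverse in R.
Transitive: yes — every two-step R-path is closed by a direct edge.
So R is an equivalence relation.

Yes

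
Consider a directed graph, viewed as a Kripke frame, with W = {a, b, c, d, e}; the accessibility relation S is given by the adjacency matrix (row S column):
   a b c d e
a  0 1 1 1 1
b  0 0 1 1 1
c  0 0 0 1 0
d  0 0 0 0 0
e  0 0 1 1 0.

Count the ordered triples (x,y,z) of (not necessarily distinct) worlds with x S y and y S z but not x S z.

S is transitive; there are no such tuples.

0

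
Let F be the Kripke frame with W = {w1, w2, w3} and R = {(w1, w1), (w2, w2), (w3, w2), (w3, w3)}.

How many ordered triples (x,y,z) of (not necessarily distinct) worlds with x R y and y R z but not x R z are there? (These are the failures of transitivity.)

R is transitive; there are no such tuples.

0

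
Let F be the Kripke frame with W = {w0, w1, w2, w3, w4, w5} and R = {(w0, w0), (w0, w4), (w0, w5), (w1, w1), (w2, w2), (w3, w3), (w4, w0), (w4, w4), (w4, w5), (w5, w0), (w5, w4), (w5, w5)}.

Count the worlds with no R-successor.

R is serial; there are no such worlds.

0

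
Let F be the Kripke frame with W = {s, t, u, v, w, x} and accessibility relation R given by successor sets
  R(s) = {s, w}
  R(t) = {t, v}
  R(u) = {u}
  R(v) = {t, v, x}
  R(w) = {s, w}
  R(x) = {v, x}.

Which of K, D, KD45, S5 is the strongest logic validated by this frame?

Serial (axiom D): yes — every world has a successor (e.g. s R s).
Euclidean (axiom 5): no — v R t and v R x, but not t R x.
Transitive (axiom 4): no — t R v and v R x, but not t R x.
Reflexive (axiom T): yes — every world is R-related to itself.
So F validates K, D; KD45 would additionally require R to be Euclidean and transitive. The strongest is D.

D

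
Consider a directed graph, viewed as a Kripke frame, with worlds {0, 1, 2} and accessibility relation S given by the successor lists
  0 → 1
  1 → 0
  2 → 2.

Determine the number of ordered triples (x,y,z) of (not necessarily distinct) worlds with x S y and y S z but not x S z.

Enumerating: (0,1,0), (1,0,1).

2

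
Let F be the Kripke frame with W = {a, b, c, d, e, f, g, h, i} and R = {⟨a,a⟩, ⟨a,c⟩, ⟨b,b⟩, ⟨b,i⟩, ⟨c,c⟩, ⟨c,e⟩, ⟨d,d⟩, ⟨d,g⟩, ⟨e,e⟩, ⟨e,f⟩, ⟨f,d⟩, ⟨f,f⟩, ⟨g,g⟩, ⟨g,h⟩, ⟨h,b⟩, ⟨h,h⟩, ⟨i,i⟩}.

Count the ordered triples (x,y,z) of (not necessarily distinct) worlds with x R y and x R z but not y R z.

Enumerating: (a,c,a), (b,i,b), (c,e,c), (d,g,d), (e,f,e), (f,d,f), (g,h,g), (h,b,h).

8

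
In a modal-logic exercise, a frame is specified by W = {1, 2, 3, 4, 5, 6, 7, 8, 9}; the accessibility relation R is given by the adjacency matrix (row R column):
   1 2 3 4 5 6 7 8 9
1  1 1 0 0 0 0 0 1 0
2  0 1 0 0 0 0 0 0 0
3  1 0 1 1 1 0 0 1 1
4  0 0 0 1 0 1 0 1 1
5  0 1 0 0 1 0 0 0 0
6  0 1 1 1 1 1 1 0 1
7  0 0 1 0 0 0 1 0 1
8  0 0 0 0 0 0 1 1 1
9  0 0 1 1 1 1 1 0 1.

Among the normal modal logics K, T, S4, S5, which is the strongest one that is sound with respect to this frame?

Reflexive (axiom T): yes — every world is R-related to itself.
Transitive (axiom 4): no — 1 R 8 and 8 R 7, but not 1 R 7.
Euclidean (axiom 5): no — 1 R 2 and 1 R 8, but not 2 R 8.
So F validates K, T; S4 would additionally require R to be transitive. The strongest is T.

T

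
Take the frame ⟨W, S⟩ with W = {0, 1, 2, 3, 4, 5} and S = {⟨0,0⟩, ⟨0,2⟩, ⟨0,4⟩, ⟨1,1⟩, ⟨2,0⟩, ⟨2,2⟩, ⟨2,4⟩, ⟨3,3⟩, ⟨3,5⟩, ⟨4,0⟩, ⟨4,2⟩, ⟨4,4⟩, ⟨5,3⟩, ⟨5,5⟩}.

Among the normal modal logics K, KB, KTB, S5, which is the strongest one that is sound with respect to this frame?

Symmetric (axiom B): yes — every pair in S has its reverse in S.
Reflexive (axiom T): yes — every world is S-related to itself.
Euclidean (axiom 5): yes — any two successors of a common world are S-related.
So F validates K, KB, KTB, S5. The strongest is S5.

S5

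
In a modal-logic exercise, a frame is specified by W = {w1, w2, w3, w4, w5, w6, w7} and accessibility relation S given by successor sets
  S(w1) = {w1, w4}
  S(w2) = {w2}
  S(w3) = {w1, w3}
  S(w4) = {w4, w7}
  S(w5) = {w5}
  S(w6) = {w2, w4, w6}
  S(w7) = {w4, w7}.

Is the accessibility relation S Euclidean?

No

Euclidean: no — w6 S w2 and w6 S w4, but not w2 S w4.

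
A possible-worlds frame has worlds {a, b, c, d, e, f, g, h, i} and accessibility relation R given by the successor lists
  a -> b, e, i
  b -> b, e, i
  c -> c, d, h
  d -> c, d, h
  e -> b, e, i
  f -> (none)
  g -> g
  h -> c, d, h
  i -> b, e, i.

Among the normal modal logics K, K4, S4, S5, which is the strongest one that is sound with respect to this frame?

K4

Transitive (axiom 4): yes — every two-step R-path is closed by a direct edge.
Reflexive (axiom T): no — a is not related to itself.
Euclidean (axiom 5): yes — any two successors of a common world are R-related.
So F validates K, K4; S4 would additionally require R to be reflexive. The strongest is K4.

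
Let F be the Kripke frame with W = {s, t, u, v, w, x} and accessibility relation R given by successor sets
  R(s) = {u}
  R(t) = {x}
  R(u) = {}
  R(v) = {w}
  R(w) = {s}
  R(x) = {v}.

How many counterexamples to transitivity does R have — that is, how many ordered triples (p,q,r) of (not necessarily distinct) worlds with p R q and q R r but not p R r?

Enumerating: (t,x,v), (v,w,s), (w,s,u), (x,v,w).

4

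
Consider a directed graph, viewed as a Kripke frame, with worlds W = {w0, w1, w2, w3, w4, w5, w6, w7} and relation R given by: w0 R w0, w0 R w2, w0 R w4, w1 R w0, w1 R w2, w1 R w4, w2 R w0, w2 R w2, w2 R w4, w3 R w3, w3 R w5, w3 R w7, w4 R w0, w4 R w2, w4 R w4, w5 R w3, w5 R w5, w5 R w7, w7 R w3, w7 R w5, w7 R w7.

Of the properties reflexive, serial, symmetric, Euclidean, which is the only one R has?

Euclidean

Reflexive: no — w1 is not related to itself.
Serial: no — w6 has no R-successor.
Symmetric: no — w1 R w0 but not w0 R w1.
Euclidean: yes — any two successors of a common world are R-related.
Only Euclidean holds.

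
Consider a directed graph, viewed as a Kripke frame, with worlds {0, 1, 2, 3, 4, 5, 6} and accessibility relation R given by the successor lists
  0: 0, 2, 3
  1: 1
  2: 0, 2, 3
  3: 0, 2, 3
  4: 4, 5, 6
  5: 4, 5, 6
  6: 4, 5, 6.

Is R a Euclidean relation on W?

Yes

Euclidean: yes — any two successors of a common world are R-related.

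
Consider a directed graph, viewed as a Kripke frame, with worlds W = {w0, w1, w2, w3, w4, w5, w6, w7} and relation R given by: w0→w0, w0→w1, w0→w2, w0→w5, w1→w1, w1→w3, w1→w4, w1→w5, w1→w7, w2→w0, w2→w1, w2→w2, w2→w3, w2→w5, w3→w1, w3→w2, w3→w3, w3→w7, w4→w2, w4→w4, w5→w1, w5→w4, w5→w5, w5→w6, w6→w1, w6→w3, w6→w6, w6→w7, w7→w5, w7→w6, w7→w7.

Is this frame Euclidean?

No

Euclidean: no — w0 R w1 and w0 R w2, but not w1 R w2.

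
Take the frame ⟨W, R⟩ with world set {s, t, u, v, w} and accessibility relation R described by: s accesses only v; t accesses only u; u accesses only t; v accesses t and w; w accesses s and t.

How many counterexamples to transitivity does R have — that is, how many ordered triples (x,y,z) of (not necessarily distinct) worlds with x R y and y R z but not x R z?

8

Enumerating: (s,v,t), (s,v,w), (t,u,t), (u,t,u), (v,t,u), (v,w,s), (w,s,v), (w,t,u).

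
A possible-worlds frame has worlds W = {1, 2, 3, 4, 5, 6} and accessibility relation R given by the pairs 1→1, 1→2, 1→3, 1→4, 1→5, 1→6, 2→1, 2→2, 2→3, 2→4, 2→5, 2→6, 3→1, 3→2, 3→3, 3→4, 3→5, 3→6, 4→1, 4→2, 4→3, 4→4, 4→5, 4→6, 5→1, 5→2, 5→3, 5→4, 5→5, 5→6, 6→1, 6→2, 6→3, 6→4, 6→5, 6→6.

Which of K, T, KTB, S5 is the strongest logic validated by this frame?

S5

Reflexive (axiom T): yes — every world is R-related to itself.
Symmetric (axiom B): yes — every pair in R has its reverse in R.
Euclidean (axiom 5): yes — any two successors of a common world are R-related.
So F validates K, T, KTB, S5. The strongest is S5.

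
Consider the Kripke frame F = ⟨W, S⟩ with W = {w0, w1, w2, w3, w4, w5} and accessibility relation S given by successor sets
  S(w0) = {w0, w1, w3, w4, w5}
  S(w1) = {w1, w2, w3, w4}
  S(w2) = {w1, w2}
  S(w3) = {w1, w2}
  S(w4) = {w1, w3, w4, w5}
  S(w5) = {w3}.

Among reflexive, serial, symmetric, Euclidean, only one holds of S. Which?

serial

Reflexive: no — w3 is not related to itself.
Serial: yes — every world has a successor (e.g. w0 S w0).
Symmetric: no — w0 S w1 but not w1 S w0.
Euclidean: no — w0 S w1 and w0 S w5, but not w1 S w5.
Only serial holds.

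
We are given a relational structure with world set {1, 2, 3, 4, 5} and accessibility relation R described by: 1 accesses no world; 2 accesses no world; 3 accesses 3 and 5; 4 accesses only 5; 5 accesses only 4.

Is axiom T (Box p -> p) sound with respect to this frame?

No

By correspondence theory, T is valid on a frame iff R is reflexive.
Reflexive: no — 1 is not related to itself.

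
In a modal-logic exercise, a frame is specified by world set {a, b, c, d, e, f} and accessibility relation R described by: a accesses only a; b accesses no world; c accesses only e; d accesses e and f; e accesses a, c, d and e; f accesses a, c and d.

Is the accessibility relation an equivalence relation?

No

Reflexive: no — b is not related to itself.
Symmetric: no — e R a but not a R e.
Transitive: no — c R e and e R a, but not c R a.
So R is not an equivalence relation.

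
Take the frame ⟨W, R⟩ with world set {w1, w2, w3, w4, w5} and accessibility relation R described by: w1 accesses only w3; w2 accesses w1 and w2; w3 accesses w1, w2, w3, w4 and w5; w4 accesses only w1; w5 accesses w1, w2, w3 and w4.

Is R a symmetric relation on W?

Symmetric: no — w2 R w1 but not w1 R w2.

No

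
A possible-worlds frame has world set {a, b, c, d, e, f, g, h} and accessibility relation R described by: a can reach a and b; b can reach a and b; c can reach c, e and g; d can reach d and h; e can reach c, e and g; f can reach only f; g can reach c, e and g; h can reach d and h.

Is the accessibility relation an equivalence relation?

Reflexive: yes — every world is R-related to itself.
Symmetric: yes — every pair in R has its reverse in R.
Transitive: yes — every two-step R-path is closed by a direct edge.
So R is an equivalence relation.

Yes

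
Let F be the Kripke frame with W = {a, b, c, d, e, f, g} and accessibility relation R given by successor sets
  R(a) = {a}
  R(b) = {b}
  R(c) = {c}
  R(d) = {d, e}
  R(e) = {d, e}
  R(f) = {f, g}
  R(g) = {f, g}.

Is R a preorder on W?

Reflexive: yes — every world is R-related to itself.
Transitive: yes — every two-step R-path is closed by a direct edge.
So R is a preorder.

Yes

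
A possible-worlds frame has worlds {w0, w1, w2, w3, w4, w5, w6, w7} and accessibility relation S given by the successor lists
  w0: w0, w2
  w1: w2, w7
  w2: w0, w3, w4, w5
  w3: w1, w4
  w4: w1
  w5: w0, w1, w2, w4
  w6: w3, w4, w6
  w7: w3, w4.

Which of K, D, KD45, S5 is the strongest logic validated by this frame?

D

Serial (axiom D): yes — every world has a successor (e.g. w0 S w0).
Euclidean (axiom 5): no — w1 S w2 and w1 S w7, but not w2 S w7.
Transitive (axiom 4): no — w0 S w2 and w2 S w3, but not w0 S w3.
Reflexive (axiom T): no — w1 is not related to itself.
So F validates K, D; KD45 would additionally require S to be Euclidean and transitive. The strongest is D.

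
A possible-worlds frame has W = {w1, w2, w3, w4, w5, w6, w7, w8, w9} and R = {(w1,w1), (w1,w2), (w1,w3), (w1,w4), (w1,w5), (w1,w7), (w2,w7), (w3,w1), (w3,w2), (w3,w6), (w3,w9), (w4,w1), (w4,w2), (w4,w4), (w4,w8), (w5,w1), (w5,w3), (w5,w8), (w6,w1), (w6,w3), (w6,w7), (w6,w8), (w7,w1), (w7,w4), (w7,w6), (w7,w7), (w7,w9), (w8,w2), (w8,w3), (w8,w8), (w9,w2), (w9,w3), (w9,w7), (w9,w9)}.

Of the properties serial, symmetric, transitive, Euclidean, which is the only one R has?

serial

Serial: yes — every world has a successor (e.g. w1 R w1).
Symmetric: no — w1 R w2 but not w2 R w1.
Transitive: no — w1 R w3 and w3 R w6, but not w1 R w6.
Euclidean: no — w1 R w2 and w1 R w3, but not w2 R w3.
Only serial holds.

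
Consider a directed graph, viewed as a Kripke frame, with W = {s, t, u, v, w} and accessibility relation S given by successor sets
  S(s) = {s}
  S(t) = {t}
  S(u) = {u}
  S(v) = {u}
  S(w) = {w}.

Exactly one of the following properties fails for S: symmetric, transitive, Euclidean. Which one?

Symmetric: no — v S u but not u S v.
Transitive: yes — every two-step S-path is closed by a direct edge.
Euclidean: yes — any two successors of a common world are S-related.
Only symmetric fails.

symmetric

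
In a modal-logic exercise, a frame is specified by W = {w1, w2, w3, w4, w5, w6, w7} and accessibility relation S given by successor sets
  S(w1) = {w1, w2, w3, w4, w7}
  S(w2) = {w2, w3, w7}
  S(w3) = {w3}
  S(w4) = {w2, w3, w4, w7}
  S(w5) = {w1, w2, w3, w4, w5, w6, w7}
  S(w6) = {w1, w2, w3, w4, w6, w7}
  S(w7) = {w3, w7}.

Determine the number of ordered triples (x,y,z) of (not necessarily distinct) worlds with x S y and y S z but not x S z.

S is transitive; there are no such tuples.

0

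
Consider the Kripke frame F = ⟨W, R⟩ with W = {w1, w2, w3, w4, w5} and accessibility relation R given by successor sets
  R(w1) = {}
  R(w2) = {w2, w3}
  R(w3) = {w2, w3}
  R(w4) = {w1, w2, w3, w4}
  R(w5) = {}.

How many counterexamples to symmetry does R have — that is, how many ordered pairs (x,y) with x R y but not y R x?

Enumerating: (w4,w1), (w4,w2), (w4,w3).

3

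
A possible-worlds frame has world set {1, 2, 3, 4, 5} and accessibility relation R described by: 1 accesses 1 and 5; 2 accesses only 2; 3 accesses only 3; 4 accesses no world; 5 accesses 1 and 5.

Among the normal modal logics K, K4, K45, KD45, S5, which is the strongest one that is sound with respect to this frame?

Transitive (axiom 4): yes — every two-step R-path is closed by a direct edge.
Euclidean (axiom 5): yes — any two successors of a common world are R-related.
Serial (axiom D): no — 4 has no R-successor.
Reflexive (axiom T): no — 4 is not related to itself.
So F validates K, K4, K45; KD45 would additionally require R to be serial. The strongest is K45.

K45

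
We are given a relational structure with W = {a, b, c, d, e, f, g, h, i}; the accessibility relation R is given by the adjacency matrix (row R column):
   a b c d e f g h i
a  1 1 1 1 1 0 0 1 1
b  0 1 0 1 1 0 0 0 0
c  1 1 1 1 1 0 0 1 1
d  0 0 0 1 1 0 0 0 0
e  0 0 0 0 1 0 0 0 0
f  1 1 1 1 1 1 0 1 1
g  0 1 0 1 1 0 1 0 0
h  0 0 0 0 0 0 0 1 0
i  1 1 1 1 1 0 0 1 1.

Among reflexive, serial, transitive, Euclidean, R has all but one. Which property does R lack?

Reflexive: yes — every world is R-related to itself.
Serial: yes — every world has a successor (e.g. a R a).
Transitive: yes — every two-step R-path is closed by a direct edge.
Euclidean: no — a R b and a R c, but not b R c.
Only Euclidean fails.

Euclidean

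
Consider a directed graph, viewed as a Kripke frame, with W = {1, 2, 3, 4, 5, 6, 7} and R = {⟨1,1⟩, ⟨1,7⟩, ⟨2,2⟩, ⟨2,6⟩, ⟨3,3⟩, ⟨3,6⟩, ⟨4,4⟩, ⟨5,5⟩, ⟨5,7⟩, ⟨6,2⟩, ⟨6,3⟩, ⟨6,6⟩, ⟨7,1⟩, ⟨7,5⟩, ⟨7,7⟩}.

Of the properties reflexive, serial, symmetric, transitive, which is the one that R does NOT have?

transitive

Reflexive: yes — every world is R-related to itself.
Serial: yes — every world has a successor (e.g. 1 R 1).
Symmetric: yes — every pair in R has its reverse in R.
Transitive: no — 1 R 7 and 7 R 5, but not 1 R 5.
Only transitive fails.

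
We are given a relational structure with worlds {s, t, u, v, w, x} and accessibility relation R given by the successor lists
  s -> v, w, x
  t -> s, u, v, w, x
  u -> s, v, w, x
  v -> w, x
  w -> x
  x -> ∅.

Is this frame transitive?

Yes

Transitive: yes — every two-step R-path is closed by a direct edge.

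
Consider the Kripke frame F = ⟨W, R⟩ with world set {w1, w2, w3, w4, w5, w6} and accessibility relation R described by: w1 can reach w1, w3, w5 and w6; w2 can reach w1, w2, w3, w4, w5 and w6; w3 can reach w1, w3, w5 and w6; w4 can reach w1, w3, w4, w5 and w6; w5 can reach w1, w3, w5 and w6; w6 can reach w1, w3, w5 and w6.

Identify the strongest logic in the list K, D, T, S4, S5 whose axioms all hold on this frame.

S4

Serial (axiom D): yes — every world has a successor (e.g. w1 R w1).
Reflexive (axiom T): yes — every world is R-related to itself.
Transitive (axiom 4): yes — every two-step R-path is closed by a direct edge.
Euclidean (axiom 5): no — w2 R w1 and w2 R w4, but not w1 R w4.
So F validates K, D, T, S4; S5 would additionally require R to be Euclidean. The strongest is S4.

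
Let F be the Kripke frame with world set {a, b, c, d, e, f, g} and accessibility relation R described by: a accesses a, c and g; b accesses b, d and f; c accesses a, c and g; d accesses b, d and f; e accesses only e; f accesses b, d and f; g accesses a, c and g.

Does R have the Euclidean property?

Yes

Euclidean: yes — any two successors of a common world are R-related.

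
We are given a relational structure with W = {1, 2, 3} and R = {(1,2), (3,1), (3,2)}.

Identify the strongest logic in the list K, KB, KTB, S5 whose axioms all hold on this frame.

Symmetric (axiom B): no — 1 R 2 but not 2 R 1.
Reflexive (axiom T): no — 1 is not related to itself.
Euclidean (axiom 5): no — 3 R 2 and 3 R 1, but not 2 R 1.
So F validates K; KB would additionally require R to be symmetric. The strongest is K.

K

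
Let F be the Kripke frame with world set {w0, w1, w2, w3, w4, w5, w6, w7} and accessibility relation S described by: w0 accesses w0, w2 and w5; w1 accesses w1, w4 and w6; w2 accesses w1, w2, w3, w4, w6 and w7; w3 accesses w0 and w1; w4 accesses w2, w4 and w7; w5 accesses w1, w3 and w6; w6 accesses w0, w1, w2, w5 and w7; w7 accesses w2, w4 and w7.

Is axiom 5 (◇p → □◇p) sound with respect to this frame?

No

The schema 5 characterises exactly the Euclidean frames.
Euclidean: no — w0 S w2 and w0 S w5, but not w2 S w5.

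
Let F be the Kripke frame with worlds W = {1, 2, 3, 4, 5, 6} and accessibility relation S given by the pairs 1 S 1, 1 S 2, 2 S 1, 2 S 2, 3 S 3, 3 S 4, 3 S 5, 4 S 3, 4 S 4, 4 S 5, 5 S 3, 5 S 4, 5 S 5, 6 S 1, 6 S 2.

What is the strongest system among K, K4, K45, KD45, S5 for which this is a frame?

KD45

Transitive (axiom 4): yes — every two-step S-path is closed by a direct edge.
Euclidean (axiom 5): yes — any two successors of a common world are S-related.
Serial (axiom D): yes — every world has a successor (e.g. 1 S 1).
Reflexive (axiom T): no — 6 is not related to itself.
So F validates K, K4, K45, KD45; S5 would additionally require S to be reflexive. The strongest is KD45.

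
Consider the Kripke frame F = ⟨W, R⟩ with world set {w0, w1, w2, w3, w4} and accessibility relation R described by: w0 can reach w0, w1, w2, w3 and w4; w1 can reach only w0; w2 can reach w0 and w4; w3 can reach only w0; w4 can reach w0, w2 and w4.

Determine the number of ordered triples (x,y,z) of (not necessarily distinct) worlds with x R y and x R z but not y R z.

14

Enumerating: (w0,w1,w1), (w0,w1,w2), (w0,w1,w3), (w0,w1,w4), (w0,w2,w1), (w0,w2,w2), (w0,w2,w3), (w0,w3,w1), (w0,w3,w2), (w0,w3,w3), (w0,w3,w4), (w0,w4,w1), (w0,w4,w3), (w4,w2,w2).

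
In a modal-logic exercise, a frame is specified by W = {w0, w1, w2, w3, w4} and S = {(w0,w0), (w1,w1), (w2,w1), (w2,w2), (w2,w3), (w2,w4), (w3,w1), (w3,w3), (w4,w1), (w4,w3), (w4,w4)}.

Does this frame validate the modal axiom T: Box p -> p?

Yes

By correspondence theory, T is valid on a frame iff S is reflexive.
Reflexive: yes — every world is S-related to itself.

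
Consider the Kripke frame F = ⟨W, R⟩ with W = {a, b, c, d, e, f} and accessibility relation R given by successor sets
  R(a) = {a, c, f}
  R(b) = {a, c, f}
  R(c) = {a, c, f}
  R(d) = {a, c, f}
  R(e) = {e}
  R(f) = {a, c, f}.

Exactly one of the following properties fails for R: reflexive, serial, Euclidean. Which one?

reflexive

Reflexive: no — b is not related to itself.
Serial: yes — every world has a successor (e.g. a R a).
Euclidean: yes — any two successors of a common world are R-related.
Only reflexive fails.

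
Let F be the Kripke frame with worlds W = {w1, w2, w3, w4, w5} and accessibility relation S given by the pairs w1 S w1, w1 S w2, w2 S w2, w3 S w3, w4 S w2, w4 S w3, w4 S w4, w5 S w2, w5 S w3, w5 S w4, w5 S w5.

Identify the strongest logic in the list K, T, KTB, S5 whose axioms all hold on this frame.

Reflexive (axiom T): yes — every world is S-related to itself.
Symmetric (axiom B): no — w1 S w2 but not w2 S w1.
Euclidean (axiom 5): no — w4 S w2 and w4 S w3, but not w2 S w3.
So F validates K, T; KTB would additionally require S to be symmetric. The strongest is T.

T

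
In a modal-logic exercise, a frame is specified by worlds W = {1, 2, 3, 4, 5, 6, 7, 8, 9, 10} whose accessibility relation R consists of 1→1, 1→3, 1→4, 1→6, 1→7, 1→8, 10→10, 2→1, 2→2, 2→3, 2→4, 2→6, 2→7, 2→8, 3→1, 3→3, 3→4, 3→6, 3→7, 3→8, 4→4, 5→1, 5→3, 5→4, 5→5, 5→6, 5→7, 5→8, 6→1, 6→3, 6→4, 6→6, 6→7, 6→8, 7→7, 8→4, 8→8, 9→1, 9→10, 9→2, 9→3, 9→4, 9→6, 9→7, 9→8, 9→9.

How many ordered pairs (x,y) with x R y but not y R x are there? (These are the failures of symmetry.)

Enumerating: (1,4), (1,7), (1,8), (2,1), (2,3), (2,4), (2,6), (2,7), (2,8), (3,4), (3,7), (3,8), … and 18 more.
Total: 30.

30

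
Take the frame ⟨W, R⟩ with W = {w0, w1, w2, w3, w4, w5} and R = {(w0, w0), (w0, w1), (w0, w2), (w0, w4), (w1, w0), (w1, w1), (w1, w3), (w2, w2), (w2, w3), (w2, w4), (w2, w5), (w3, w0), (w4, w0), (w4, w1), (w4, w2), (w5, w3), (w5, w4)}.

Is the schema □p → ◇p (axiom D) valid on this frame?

Yes

Axiom D corresponds to the accessibility relation being serial.
Serial: yes — every world has a successor (e.g. w0 R w0).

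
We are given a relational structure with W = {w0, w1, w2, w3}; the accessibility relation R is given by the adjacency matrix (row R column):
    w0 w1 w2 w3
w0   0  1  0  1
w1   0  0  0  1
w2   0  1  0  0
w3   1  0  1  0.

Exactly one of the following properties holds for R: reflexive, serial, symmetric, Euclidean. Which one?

serial

Reflexive: no — w0 is not related to itself.
Serial: yes — every world has a successor (e.g. w0 R w1).
Symmetric: no — w0 R w1 but not w1 R w0.
Euclidean: no — w0 R w3 and w0 R w1, but not w3 R w1.
Only serial holds.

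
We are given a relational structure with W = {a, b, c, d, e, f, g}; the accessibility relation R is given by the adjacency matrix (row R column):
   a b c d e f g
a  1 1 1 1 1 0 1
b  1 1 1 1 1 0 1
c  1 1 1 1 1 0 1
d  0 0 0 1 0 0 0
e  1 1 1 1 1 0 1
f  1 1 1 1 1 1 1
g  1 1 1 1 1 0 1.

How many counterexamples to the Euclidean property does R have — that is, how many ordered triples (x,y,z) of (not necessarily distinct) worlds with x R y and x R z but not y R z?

Enumerating: (a,d,a), (a,d,b), (a,d,c), (a,d,e), (a,d,g), (b,d,a), (b,d,b), (b,d,c), (b,d,e), (b,d,g), (c,d,a), (c,d,b), … and 24 more.
Total: 36.

36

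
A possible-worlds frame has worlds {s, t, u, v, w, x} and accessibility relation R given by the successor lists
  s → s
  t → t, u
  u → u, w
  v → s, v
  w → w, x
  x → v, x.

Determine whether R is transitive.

Transitive: no — t R u and u R w, but not t R w.

No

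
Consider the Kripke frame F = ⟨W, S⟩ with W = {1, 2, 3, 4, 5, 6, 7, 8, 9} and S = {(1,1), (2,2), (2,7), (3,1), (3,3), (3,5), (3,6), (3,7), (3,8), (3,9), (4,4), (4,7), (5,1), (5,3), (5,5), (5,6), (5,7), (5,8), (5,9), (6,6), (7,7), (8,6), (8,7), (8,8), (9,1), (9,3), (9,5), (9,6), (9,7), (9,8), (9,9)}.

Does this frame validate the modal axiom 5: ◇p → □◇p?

No

Axiom 5 corresponds to the accessibility relation being Euclidean.
Euclidean: no — 3 S 1 and 3 S 5, but not 1 S 5.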